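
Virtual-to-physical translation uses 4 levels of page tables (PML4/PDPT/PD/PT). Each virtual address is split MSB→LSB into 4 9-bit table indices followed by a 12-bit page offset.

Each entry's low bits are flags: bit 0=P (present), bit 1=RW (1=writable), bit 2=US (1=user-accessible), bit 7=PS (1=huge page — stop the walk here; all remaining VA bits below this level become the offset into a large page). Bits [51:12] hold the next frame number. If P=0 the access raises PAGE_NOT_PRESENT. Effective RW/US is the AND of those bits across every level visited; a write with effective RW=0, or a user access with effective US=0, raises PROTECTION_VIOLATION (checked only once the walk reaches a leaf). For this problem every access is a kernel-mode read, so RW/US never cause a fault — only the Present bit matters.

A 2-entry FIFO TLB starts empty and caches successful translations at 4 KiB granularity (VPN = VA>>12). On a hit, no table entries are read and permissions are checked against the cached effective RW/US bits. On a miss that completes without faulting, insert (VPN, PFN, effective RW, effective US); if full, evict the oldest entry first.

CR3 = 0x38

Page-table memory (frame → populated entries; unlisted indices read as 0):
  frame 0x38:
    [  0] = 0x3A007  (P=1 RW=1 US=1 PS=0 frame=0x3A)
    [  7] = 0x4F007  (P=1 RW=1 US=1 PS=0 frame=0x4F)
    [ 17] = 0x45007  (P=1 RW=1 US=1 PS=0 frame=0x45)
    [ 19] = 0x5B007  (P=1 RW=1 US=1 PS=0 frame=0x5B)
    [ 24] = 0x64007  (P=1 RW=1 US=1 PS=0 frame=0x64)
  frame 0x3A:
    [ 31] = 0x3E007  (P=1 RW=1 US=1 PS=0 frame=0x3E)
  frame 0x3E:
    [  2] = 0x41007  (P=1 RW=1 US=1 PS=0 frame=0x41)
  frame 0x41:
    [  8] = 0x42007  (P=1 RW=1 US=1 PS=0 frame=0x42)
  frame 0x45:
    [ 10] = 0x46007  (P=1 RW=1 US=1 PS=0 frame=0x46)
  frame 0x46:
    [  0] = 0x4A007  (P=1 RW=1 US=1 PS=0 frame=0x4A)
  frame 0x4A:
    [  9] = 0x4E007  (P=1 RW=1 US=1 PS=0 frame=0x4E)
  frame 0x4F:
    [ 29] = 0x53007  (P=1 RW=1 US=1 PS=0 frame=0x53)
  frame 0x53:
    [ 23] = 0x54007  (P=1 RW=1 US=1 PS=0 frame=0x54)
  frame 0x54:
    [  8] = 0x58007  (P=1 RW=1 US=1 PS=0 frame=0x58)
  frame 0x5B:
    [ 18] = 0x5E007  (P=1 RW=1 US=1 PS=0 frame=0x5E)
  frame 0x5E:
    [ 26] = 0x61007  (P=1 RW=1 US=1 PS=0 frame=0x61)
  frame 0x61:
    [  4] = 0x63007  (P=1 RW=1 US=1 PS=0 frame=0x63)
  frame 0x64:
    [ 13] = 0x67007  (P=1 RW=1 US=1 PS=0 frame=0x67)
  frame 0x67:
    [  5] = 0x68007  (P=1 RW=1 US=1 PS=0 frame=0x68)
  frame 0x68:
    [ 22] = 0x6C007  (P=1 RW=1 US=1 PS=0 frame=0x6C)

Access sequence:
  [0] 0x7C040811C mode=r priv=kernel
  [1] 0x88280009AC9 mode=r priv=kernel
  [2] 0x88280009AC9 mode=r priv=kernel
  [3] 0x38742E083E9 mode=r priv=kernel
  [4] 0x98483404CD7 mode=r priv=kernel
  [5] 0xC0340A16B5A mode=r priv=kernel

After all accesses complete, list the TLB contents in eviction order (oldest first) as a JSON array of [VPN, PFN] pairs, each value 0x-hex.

Trace:
#0 VA=0x7C040811C (r,kernel):
  [0] read 0x38 idx=0: raw=0x3A007 flags P=1 W=1 U=1 S=0
  [1] read 0x3A idx=31: raw=0x3E007 flags P=1 W=1 U=1 S=0
  [2] read 0x3E idx=2: raw=0x41007 flags P=1 W=1 U=1 S=0
  [3] read 0x41 idx=8: raw=0x42007 flags P=1 W=1 U=1 S=0
  ✓ 0x4211C  — 4 lookups
#1 VA=0x88280009AC9 (r,kernel):
  [0] read 0x38 idx=17: raw=0x45007 flags P=1 W=1 U=1 S=0
  [1] read 0x45 idx=10: raw=0x46007 flags P=1 W=1 U=1 S=0
  [2] read 0x46 idx=0: raw=0x4A007 flags P=1 W=1 U=1 S=0
  [3] read 0x4A idx=9: raw=0x4E007 flags P=1 W=1 U=1 S=0
  ✓ 0x4EAC9  — 4 lookups
#2 VA=0x88280009AC9 (r,kernel):
  TLB hit vpn=0x88280009 → PA=0x4EAC9
#3 VA=0x38742E083E9 (r,kernel):
  [0] read 0x38 idx=7: raw=0x4F007 flags P=1 W=1 U=1 S=0
  [1] read 0x4F idx=29: raw=0x53007 flags P=1 W=1 U=1 S=0
  [2] read 0x53 idx=23: raw=0x54007 flags P=1 W=1 U=1 S=0
  [3] read 0x54 idx=8: raw=0x58007 flags P=1 W=1 U=1 S=0
  ✓ 0x583E9  — 4 lookups
#4 VA=0x98483404CD7 (r,kernel):
  [0] read 0x38 idx=19: raw=0x5B007 flags P=1 W=1 U=1 S=0
  [1] read 0x5B idx=18: raw=0x5E007 flags P=1 W=1 U=1 S=0
  [2] read 0x5E idx=26: raw=0x61007 flags P=1 W=1 U=1 S=0
  [3] read 0x61 idx=4: raw=0x63007 flags P=1 W=1 U=1 S=0
  ✓ 0x63CD7  — 4 lookups
#5 VA=0xC0340A16B5A (r,kernel):
  [0] read 0x38 idx=24: raw=0x64007 flags P=1 W=1 U=1 S=0
  [1] read 0x64 idx=13: raw=0x67007 flags P=1 W=1 U=1 S=0
  [2] read 0x67 idx=5: raw=0x68007 flags P=1 W=1 U=1 S=0
  [3] read 0x68 idx=22: raw=0x6C007 flags P=1 W=1 U=1 S=0
  ✓ 0x6CB5A  — 4 lookups

TLB: [["0x98483404", "0x63"], ["0xC0340A16", "0x6C"]]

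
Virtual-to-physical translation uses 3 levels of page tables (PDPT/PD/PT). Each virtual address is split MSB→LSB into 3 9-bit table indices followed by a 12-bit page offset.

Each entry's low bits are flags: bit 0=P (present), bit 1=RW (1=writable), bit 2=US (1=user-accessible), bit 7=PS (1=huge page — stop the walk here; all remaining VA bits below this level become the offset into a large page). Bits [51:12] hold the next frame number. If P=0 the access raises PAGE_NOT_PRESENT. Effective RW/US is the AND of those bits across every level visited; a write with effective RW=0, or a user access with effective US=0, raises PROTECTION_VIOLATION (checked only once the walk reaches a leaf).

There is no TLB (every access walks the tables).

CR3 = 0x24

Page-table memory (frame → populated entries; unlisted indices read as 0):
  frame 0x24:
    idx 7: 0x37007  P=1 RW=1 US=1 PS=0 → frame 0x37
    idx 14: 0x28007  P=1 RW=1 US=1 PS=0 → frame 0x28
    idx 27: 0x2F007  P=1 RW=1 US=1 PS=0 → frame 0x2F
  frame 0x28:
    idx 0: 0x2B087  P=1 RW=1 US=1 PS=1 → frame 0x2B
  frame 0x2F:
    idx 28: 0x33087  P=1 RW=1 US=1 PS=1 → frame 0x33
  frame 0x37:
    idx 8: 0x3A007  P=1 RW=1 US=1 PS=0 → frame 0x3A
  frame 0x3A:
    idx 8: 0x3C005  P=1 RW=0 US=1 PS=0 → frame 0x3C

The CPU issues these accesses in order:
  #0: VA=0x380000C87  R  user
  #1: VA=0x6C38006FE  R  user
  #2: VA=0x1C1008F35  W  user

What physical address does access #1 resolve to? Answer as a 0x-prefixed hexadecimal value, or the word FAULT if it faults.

Per-access translation:
#0 VA=0x380000C87 (r,user):
  L0 @0x24[14] → 0x28007  P=1,RW=1,US=1,PS=0
  L1 @0x28[0] → 0x2B087  P=1,RW=1,US=1,PS=1
  ✓ 0x2BC87 (huge @L1)  — 2 lookups
#1 VA=0x6C38006FE (r,user):
  L0 @0x24[27] → 0x2F007  P=1,RW=1,US=1,PS=0
  L1 @0x2F[28] → 0x33087  P=1,RW=1,US=1,PS=1
  ✓ 0x336FE (huge @L1)  — 2 lookups
#2 VA=0x1C1008F35 (w,user):
  L0 @0x24[7] → 0x37007  P=1,RW=1,US=1,PS=0
  L1 @0x37[8] → 0x3A007  P=1,RW=1,US=1,PS=0
  L2 @0x3A[8] → 0x3C005  P=1,RW=0,US=1,PS=0
  → PROTECTION_VIOLATION  (3 entries read)

Access #1 PA: 0x336FE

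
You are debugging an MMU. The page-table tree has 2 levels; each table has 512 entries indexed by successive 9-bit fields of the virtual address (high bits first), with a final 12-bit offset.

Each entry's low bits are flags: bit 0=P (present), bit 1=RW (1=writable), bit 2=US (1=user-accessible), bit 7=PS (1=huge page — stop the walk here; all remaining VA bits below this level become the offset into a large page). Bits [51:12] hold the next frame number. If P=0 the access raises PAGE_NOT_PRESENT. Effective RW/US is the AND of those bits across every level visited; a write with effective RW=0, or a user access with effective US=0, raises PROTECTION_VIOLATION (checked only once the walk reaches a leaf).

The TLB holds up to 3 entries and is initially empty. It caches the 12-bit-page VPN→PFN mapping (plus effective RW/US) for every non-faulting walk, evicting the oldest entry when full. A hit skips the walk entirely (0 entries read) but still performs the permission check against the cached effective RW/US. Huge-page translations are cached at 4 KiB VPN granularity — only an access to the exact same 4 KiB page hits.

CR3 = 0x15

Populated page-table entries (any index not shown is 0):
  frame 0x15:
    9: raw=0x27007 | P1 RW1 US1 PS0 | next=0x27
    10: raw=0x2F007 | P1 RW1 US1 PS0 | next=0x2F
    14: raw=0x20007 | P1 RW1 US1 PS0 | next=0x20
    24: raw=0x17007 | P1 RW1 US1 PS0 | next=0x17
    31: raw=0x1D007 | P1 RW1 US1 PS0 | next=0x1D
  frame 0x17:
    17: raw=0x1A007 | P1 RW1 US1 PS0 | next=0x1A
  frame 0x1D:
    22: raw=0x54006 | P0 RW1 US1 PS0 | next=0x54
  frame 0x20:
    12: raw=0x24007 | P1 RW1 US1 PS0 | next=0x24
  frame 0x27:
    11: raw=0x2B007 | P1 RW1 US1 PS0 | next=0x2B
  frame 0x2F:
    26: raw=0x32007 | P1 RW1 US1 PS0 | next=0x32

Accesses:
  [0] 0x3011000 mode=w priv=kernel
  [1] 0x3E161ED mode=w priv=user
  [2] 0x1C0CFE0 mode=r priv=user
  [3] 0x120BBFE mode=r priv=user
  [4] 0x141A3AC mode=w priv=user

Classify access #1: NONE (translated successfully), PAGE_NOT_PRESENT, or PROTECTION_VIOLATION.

Per-access translation:
#0 VA=0x3011000 (w,kernel):
  L0: frame=0x15 idx=24 entry=0x17007 [P=1 RW=1 US=1 PS=0]
  L1: frame=0x17 idx=17 entry=0x1A007 [P=1 RW=1 US=1 PS=0]
  → PA=0x1A000  (2 entries read)
#1 VA=0x3E161ED (w,user):
  L0: frame=0x15 idx=31 entry=0x1D007 [P=1 RW=1 US=1 PS=0]
  L1: frame=0x1D idx=22 entry=0x54006 [P=0 RW=1 US=1 PS=0]
  ⇒ fault: PAGE_NOT_PRESENT  — 2 lookups
#2 VA=0x1C0CFE0 (r,user):
  L0: frame=0x15 idx=14 entry=0x20007 [P=1 RW=1 US=1 PS=0]
  L1: frame=0x20 idx=12 entry=0x24007 [P=1 RW=1 US=1 PS=0]
  → PA=0x24FE0  (2 entries read)
#3 VA=0x120BBFE (r,user):
  L0: frame=0x15 idx=9 entry=0x27007 [P=1 RW=1 US=1 PS=0]
  L1: frame=0x27 idx=11 entry=0x2B007 [P=1 RW=1 US=1 PS=0]
  → PA=0x2BBFE  (2 entries read)
#4 VA=0x141A3AC (w,user):
  L0: frame=0x15 idx=10 entry=0x2F007 [P=1 RW=1 US=1 PS=0]
  L1: frame=0x2F idx=26 entry=0x32007 [P=1 RW=1 US=1 PS=0]
  → PA=0x323AC  (2 entries read)

Access #1 fault: PAGE_NOT_PRESENT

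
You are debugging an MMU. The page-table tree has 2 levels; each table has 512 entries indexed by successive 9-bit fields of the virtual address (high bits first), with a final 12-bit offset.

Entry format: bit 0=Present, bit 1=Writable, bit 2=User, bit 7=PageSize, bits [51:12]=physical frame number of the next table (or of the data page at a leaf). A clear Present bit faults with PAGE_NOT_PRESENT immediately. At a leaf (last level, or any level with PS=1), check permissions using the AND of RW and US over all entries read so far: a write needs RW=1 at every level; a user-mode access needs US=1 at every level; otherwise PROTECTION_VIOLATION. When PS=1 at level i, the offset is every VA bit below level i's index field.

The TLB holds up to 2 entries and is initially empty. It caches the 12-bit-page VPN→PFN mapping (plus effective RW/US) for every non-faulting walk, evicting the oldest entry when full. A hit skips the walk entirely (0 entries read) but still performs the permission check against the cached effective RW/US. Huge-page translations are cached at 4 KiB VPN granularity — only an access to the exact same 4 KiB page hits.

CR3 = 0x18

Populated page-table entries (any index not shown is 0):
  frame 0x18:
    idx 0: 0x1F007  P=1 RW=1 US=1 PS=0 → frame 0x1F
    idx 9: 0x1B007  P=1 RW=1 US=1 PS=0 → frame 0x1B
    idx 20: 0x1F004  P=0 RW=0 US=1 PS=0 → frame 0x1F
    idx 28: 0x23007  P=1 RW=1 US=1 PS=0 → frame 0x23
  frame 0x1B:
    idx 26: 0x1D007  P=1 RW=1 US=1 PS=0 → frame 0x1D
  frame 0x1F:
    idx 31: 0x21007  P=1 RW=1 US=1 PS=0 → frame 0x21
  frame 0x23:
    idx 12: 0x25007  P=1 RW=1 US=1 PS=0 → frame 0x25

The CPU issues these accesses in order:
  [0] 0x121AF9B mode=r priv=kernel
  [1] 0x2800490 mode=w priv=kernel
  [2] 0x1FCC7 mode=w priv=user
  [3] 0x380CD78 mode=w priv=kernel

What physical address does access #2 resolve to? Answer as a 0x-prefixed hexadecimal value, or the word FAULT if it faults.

Walk each access:
#0 VA=0x121AF9B (r,kernel):
  lvl0: tbl 0x18, slot 9 ⇒ 0x1B007 (P1/RW1/US1/PS0)
  lvl1: tbl 0x1B, slot 26 ⇒ 0x1D007 (P1/RW1/US1/PS0)
  → PA=0x1DF9B  (2 entries read)
#1 VA=0x2800490 (w,kernel):
  lvl0: tbl 0x18, slot 20 ⇒ 0x1F004 (P0/RW0/US1/PS0)
  ✗ PAGE_NOT_PRESENT  [1 reads]
#2 VA=0x1FCC7 (w,user):
  lvl0: tbl 0x18, slot 0 ⇒ 0x1F007 (P1/RW1/US1/PS0)
  lvl1: tbl 0x1F, slot 31 ⇒ 0x21007 (P1/RW1/US1/PS0)
  → PA=0x21CC7  (2 entries read)
#3 VA=0x380CD78 (w,kernel):
  lvl0: tbl 0x18, slot 28 ⇒ 0x23007 (P1/RW1/US1/PS0)
  lvl1: tbl 0x23, slot 12 ⇒ 0x25007 (P1/RW1/US1/PS0)
  → PA=0x25D78  (2 entries read)

Access #2 PA: 0x21CC7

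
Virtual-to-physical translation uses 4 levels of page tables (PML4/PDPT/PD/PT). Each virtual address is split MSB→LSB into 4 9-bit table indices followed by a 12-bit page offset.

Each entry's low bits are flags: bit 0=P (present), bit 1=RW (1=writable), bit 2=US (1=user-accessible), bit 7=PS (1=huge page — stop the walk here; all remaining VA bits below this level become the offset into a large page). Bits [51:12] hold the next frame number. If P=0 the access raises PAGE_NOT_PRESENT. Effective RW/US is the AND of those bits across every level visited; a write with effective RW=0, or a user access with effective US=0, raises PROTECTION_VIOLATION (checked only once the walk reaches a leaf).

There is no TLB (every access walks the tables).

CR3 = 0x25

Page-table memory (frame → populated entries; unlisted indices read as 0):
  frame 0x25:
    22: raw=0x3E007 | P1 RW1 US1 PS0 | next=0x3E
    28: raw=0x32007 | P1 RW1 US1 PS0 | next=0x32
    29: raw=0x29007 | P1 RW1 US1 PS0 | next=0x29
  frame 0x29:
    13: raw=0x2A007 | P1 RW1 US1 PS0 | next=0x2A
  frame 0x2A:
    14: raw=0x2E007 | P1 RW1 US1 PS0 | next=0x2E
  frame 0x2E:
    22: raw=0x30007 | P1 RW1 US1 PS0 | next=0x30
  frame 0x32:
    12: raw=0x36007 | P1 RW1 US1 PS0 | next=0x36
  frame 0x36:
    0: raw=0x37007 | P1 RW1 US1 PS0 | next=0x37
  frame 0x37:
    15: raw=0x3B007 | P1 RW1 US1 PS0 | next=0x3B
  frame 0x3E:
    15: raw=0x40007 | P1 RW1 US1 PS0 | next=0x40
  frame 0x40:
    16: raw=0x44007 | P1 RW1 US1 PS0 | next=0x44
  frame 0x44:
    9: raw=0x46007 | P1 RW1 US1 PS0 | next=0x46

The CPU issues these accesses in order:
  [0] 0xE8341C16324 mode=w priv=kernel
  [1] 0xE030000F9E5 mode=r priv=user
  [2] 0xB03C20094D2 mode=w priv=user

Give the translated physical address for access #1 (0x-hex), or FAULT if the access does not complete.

Trace:
#0 VA=0xE8341C16324 (w,kernel):
  L0: frame=0x25 idx=29 entry=0x29007 [P=1 RW=1 US=1 PS=0]
  L1: frame=0x29 idx=13 entry=0x2A007 [P=1 RW=1 US=1 PS=0]
  L2: frame=0x2A idx=14 entry=0x2E007 [P=1 RW=1 US=1 PS=0]
  L3: frame=0x2E idx=22 entry=0x30007 [P=1 RW=1 US=1 PS=0]
  ⇒ phys 0x30324  [4 reads]
#1 VA=0xE030000F9E5 (r,user):
  L0: frame=0x25 idx=28 entry=0x32007 [P=1 RW=1 US=1 PS=0]
  L1: frame=0x32 idx=12 entry=0x36007 [P=1 RW=1 US=1 PS=0]
  L2: frame=0x36 idx=0 entry=0x37007 [P=1 RW=1 US=1 PS=0]
  L3: frame=0x37 idx=15 entry=0x3B007 [P=1 RW=1 US=1 PS=0]
  ⇒ phys 0x3B9E5  [4 reads]
#2 VA=0xB03C20094D2 (w,user):
  L0: frame=0x25 idx=22 entry=0x3E007 [P=1 RW=1 US=1 PS=0]
  L1: frame=0x3E idx=15 entry=0x40007 [P=1 RW=1 US=1 PS=0]
  L2: frame=0x40 idx=16 entry=0x44007 [P=1 RW=1 US=1 PS=0]
  L3: frame=0x44 idx=9 entry=0x46007 [P=1 RW=1 US=1 PS=0]
  ⇒ phys 0x464D2  [4 reads]

Access #1 PA: 0x3B9E5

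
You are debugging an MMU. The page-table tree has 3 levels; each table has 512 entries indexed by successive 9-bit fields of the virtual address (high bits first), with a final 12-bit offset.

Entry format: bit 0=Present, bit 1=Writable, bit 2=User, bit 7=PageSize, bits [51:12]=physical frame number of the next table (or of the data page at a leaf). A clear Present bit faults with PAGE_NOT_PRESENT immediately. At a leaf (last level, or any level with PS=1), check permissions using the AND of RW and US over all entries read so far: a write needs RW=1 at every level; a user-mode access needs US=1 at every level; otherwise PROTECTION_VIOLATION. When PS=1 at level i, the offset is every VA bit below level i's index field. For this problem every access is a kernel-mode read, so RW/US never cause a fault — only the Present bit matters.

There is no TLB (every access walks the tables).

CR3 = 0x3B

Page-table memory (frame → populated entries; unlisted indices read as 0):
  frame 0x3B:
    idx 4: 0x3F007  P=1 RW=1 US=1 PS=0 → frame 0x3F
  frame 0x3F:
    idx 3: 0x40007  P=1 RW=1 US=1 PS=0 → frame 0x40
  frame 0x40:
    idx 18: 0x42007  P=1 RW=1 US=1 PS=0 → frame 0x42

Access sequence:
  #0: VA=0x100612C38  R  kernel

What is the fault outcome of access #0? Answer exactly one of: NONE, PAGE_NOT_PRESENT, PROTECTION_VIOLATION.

Per-access translation:
#0 VA=0x100612C38 (r,kernel):
  L0: frame=0x3B idx=4 entry=0x3F007 [P=1 RW=1 US=1 PS=0]
  L1: frame=0x3F idx=3 entry=0x40007 [P=1 RW=1 US=1 PS=0]
  L2: frame=0x40 idx=18 entry=0x42007 [P=1 RW=1 US=1 PS=0]
  → PA=0x42C38  (3 entries read)

Access #0 fault: NONE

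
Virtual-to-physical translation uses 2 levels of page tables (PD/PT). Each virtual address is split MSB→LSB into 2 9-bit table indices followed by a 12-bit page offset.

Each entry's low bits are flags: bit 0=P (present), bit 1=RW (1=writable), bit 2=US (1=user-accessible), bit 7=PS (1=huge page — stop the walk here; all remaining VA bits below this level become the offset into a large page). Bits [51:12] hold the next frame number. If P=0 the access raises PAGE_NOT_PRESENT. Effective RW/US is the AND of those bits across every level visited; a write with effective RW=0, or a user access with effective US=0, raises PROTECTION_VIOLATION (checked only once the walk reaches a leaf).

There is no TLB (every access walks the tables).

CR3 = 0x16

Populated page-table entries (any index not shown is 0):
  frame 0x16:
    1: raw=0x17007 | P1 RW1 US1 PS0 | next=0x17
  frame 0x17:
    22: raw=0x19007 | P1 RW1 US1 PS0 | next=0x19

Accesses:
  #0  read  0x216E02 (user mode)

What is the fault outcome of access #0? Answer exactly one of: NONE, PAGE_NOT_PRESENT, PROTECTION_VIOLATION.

Trace:
#0 VA=0x216E02 (r,user):
  [0] read 0x16 idx=1: raw=0x17007 flags P=1 W=1 U=1 S=0
  [1] read 0x17 idx=22: raw=0x19007 flags P=1 W=1 U=1 S=0
  → PA=0x19E02  (2 entries read)

Access #0 fault: NONE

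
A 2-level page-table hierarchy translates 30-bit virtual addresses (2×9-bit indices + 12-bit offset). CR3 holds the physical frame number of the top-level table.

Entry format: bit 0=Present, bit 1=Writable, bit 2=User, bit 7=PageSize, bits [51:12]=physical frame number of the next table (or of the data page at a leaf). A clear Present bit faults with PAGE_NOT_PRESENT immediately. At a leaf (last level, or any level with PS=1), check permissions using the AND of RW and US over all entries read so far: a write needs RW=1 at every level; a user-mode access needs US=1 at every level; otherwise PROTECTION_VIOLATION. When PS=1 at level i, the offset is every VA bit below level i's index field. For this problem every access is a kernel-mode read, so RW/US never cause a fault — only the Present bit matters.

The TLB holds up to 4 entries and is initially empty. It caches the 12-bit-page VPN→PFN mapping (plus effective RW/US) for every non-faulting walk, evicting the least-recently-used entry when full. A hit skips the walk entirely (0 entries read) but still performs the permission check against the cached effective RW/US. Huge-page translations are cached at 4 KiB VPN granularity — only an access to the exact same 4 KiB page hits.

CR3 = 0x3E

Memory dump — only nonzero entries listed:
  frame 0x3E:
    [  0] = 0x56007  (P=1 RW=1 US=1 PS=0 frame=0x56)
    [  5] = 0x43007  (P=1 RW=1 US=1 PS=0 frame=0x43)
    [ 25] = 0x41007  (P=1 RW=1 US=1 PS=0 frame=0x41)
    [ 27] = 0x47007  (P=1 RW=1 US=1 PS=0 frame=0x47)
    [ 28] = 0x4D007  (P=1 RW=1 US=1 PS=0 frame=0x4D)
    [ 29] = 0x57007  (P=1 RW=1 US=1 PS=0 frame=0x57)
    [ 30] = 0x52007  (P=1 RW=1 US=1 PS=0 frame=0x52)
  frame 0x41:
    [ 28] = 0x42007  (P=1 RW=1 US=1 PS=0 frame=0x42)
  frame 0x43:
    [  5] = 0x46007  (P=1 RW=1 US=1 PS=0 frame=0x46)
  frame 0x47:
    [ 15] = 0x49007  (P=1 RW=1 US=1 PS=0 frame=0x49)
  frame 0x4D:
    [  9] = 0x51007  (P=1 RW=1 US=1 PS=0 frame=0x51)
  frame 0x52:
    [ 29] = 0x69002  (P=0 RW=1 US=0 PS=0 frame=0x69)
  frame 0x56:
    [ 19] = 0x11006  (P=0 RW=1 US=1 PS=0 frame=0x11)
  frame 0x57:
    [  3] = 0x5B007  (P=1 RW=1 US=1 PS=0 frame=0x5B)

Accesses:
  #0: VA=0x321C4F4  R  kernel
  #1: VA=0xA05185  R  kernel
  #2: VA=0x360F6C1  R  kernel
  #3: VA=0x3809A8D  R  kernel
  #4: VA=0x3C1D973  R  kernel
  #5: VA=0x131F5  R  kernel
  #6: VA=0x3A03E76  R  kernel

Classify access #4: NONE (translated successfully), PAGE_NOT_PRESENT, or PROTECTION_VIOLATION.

Walk each access:
#0 VA=0x321C4F4 (r,kernel):
  L0: frame=0x3E idx=25 entry=0x41007 [P=1 RW=1 US=1 PS=0]
  L1: frame=0x41 idx=28 entry=0x42007 [P=1 RW=1 US=1 PS=0]
  → PA=0x424F4  (2 entries read)
#1 VA=0xA05185 (r,kernel):
  L0: frame=0x3E idx=5 entry=0x43007 [P=1 RW=1 US=1 PS=0]
  L1: frame=0x43 idx=5 entry=0x46007 [P=1 RW=1 US=1 PS=0]
  → PA=0x46185  (2 entries read)
#2 VA=0x360F6C1 (r,kernel):
  L0: frame=0x3E idx=27 entry=0x47007 [P=1 RW=1 US=1 PS=0]
  L1: frame=0x47 idx=15 entry=0x49007 [P=1 RW=1 US=1 PS=0]
  → PA=0x496C1  (2 entries read)
#3 VA=0x3809A8D (r,kernel):
  L0: frame=0x3E idx=28 entry=0x4D007 [P=1 RW=1 US=1 PS=0]
  L1: frame=0x4D idx=9 entry=0x51007 [P=1 RW=1 US=1 PS=0]
  → PA=0x51A8D  (2 entries read)
#4 VA=0x3C1D973 (r,kernel):
  L0: frame=0x3E idx=30 entry=0x52007 [P=1 RW=1 US=1 PS=0]
  L1: frame=0x52 idx=29 entry=0x69002 [P=0 RW=1 US=0 PS=0]
  → PAGE_NOT_PRESENT  (2 entries read)
#5 VA=0x131F5 (r,kernel):
  L0: frame=0x3E idx=0 entry=0x56007 [P=1 RW=1 US=1 PS=0]
  L1: frame=0x56 idx=19 entry=0x11006 [P=0 RW=1 US=1 PS=0]
  → PAGE_NOT_PRESENT  (2 entries read)
#6 VA=0x3A03E76 (r,kernel):
  L0: frame=0x3E idx=29 entry=0x57007 [P=1 RW=1 US=1 PS=0]
  L1: frame=0x57 idx=3 entry=0x5B007 [P=1 RW=1 US=1 PS=0]
  → PA=0x5BE76  (2 entries read)

Access #4 fault: PAGE_NOT_PRESENT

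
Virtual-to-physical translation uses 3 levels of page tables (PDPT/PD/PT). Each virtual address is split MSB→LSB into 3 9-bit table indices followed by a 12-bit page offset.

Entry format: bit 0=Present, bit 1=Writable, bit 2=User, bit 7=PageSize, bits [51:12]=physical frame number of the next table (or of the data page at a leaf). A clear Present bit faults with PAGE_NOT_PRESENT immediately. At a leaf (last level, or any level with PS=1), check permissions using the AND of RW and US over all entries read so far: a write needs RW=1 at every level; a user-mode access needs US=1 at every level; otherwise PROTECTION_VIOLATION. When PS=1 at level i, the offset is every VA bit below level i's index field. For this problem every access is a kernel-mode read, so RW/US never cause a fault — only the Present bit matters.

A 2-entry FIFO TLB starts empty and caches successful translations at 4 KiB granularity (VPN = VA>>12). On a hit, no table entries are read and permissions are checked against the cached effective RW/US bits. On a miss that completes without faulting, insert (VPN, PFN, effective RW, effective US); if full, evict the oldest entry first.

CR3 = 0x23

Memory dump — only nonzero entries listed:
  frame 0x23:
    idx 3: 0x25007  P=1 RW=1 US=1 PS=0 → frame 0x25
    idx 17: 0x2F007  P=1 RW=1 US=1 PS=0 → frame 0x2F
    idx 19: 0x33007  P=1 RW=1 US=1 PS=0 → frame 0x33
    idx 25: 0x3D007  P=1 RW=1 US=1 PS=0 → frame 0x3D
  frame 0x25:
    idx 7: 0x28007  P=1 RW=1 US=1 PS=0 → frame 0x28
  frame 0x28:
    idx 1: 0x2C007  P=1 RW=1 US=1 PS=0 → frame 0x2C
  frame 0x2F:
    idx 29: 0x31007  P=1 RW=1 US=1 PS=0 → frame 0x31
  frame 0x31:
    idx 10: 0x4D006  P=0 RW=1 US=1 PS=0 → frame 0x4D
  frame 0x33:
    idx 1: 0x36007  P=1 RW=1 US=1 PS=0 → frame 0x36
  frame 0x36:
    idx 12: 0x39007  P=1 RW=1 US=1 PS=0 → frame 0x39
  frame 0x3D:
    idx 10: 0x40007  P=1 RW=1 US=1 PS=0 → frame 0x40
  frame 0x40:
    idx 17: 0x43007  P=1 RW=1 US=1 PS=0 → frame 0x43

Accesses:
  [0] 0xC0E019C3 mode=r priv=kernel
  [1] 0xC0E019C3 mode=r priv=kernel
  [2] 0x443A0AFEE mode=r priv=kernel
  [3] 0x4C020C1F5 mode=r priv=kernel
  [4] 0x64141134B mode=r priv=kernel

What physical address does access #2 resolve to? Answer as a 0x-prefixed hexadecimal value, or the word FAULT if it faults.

Walk each access:
#0 VA=0xC0E019C3 (r,kernel):
  L0 @0x23[3] → 0x25007  P=1,RW=1,US=1,PS=0
  L1 @0x25[7] → 0x28007  P=1,RW=1,US=1,PS=0
  L2 @0x28[1] → 0x2C007  P=1,RW=1,US=1,PS=0
  ✓ 0x2C9C3  — 3 lookups
#1 VA=0xC0E019C3 (r,kernel):
  TLB hit vpn=0xC0E01 → PA=0x2C9C3
#2 VA=0x443A0AFEE (r,kernel):
  L0 @0x23[17] → 0x2F007  P=1,RW=1,US=1,PS=0
  L1 @0x2F[29] → 0x31007  P=1,RW=1,US=1,PS=0
  L2 @0x31[10] → 0x4D006  P=0,RW=1,US=1,PS=0
  ⇒ fault: PAGE_NOT_PRESENT  — 3 lookups
#3 VA=0x4C020C1F5 (r,kernel):
  L0 @0x23[19] → 0x33007  P=1,RW=1,US=1,PS=0
  L1 @0x33[1] → 0x36007  P=1,RW=1,US=1,PS=0
  L2 @0x36[12] → 0x39007  P=1,RW=1,US=1,PS=0
  ✓ 0x391F5  — 3 lookups
#4 VA=0x64141134B (r,kernel):
  L0 @0x23[25] → 0x3D007  P=1,RW=1,US=1,PS=0
  L1 @0x3D[10] → 0x40007  P=1,RW=1,US=1,PS=0
  L2 @0x40[17] → 0x43007  P=1,RW=1,US=1,PS=0
  ✓ 0x4334B  — 3 lookups

Access #2 PA: FAULT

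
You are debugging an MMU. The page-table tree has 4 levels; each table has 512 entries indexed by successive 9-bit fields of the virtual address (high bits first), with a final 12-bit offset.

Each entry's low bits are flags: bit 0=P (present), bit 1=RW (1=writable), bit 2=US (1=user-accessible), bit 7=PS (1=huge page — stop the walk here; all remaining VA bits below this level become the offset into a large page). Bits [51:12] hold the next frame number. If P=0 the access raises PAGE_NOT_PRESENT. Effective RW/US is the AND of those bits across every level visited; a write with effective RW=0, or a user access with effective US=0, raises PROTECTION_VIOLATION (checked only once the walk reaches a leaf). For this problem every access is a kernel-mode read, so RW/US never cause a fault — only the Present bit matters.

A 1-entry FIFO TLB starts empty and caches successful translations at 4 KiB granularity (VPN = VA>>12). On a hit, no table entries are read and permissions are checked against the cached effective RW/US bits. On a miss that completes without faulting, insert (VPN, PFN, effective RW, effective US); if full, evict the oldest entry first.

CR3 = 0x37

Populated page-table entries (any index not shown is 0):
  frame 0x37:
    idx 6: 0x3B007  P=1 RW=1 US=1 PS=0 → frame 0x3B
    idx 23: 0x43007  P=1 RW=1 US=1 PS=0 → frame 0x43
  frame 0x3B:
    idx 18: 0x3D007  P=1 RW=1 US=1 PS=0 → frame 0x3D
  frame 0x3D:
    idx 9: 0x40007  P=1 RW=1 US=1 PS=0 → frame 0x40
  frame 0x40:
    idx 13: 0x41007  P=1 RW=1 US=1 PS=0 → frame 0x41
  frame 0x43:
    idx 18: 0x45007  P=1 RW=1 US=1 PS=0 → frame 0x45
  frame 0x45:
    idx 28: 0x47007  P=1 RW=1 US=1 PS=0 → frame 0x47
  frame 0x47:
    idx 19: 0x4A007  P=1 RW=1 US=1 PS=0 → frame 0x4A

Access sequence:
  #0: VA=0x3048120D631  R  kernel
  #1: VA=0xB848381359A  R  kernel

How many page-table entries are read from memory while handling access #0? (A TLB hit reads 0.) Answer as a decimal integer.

Trace:
#0 VA=0x3048120D631 (r,kernel):
  [0] read 0x37 idx=6: raw=0x3B007 flags P=1 W=1 U=1 S=0
  [1] read 0x3B idx=18: raw=0x3D007 flags P=1 W=1 U=1 S=0
  [2] read 0x3D idx=9: raw=0x40007 flags P=1 W=1 U=1 S=0
  [3] read 0x40 idx=13: raw=0x41007 flags P=1 W=1 U=1 S=0
  ⇒ phys 0x41631  [4 reads]
#1 VA=0xB848381359A (r,kernel):
  [0] read 0x37 idx=23: raw=0x43007 flags P=1 W=1 U=1 S=0
  [1] read 0x43 idx=18: raw=0x45007 flags P=1 W=1 U=1 S=0
  [2] read 0x45 idx=28: raw=0x47007 flags P=1 W=1 U=1 S=0
  [3] read 0x47 idx=19: raw=0x4A007 flags P=1 W=1 U=1 S=0
  ⇒ phys 0x4A59A  [4 reads]

Entries read for #0: 4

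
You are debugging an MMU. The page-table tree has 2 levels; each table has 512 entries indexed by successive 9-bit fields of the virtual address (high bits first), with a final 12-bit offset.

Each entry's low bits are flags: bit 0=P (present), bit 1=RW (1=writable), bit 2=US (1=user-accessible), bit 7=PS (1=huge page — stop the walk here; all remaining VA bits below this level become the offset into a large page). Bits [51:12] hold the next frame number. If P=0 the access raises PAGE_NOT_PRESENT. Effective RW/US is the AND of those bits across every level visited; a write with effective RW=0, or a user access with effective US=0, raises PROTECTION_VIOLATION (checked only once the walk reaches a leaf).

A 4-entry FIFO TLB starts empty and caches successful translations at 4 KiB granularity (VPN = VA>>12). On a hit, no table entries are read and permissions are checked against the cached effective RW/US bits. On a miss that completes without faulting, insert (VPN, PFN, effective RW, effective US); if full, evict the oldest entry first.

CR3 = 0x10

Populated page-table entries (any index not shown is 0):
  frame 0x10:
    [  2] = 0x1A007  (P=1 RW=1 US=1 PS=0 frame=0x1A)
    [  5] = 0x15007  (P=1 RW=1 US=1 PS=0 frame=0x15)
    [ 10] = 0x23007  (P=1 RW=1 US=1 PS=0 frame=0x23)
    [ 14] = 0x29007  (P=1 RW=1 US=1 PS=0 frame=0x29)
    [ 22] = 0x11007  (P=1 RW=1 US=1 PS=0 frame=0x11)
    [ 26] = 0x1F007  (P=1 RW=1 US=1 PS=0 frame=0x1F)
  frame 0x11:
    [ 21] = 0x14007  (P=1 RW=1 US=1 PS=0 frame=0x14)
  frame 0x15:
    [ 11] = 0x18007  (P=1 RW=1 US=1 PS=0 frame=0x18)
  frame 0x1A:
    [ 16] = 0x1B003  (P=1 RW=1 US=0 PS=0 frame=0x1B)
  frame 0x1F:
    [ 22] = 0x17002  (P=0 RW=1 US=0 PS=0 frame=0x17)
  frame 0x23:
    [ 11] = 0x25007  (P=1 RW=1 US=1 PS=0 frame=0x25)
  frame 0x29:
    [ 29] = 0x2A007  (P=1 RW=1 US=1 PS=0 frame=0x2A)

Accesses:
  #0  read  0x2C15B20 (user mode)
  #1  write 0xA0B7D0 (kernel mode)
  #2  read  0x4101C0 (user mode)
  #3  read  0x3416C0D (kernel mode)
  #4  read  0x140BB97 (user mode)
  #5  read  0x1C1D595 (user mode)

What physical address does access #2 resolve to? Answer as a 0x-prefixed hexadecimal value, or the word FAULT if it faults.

Per-access translation:
#0 VA=0x2C15B20 (r,user):
  L0 @0x10[22] → 0x11007  P=1,RW=1,US=1,PS=0
  L1 @0x11[21] → 0x14007  P=1,RW=1,US=1,PS=0
  → PA=0x14B20  (2 entries read)
#1 VA=0xA0B7D0 (w,kernel):
  L0 @0x10[5] → 0x15007  P=1,RW=1,US=1,PS=0
  L1 @0x15[11] → 0x18007  P=1,RW=1,US=1,PS=0
  → PA=0x187D0  (2 entries read)
#2 VA=0x4101C0 (r,user):
  L0 @0x10[2] → 0x1A007  P=1,RW=1,US=1,PS=0
  L1 @0x1A[16] → 0x1B003  P=1,RW=1,US=0,PS=0
  ✗ PROTECTION_VIOLATION  [2 reads]
#3 VA=0x3416C0D (r,kernel):
  L0 @0x10[26] → 0x1F007  P=1,RW=1,US=1,PS=0
  L1 @0x1F[22] → 0x17002  P=0,RW=1,US=0,PS=0
  ✗ PAGE_NOT_PRESENT  [2 reads]
#4 VA=0x140BB97 (r,user):
  L0 @0x10[10] → 0x23007  P=1,RW=1,US=1,PS=0
  L1 @0x23[11] → 0x25007  P=1,RW=1,US=1,PS=0
  → PA=0x25B97  (2 entries read)
#5 VA=0x1C1D595 (r,user):
  L0 @0x10[14] → 0x29007  P=1,RW=1,US=1,PS=0
  L1 @0x29[29] → 0x2A007  P=1,RW=1,US=1,PS=0
  → PA=0x2A595  (2 entries read)

Access #2 PA: FAULT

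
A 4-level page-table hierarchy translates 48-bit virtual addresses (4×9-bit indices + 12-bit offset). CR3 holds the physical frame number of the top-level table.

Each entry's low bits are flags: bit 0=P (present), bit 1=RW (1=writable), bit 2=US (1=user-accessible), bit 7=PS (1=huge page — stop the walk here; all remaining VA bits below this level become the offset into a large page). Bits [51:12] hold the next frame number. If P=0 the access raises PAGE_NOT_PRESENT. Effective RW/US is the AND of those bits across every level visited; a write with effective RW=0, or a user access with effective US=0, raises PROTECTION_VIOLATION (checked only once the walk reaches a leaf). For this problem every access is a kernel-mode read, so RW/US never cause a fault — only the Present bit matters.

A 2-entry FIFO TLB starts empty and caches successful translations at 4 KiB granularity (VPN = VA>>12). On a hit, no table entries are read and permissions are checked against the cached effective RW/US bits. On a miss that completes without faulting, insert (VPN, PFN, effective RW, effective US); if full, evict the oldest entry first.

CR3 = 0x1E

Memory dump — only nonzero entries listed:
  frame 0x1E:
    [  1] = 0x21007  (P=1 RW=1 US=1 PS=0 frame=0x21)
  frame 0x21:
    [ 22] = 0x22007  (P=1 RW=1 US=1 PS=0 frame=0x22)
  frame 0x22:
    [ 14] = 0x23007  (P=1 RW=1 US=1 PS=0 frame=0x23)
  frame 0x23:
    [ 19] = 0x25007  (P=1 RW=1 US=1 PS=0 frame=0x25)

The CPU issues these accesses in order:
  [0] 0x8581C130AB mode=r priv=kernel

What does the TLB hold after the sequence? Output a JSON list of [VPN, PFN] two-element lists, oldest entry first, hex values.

Per-access translation:
#0 VA=0x8581C130AB (r,kernel):
  lvl0: tbl 0x1E, slot 1 ⇒ 0x21007 (P1/RW1/US1/PS0)
  lvl1: tbl 0x21, slot 22 ⇒ 0x22007 (P1/RW1/US1/PS0)
  lvl2: tbl 0x22, slot 14 ⇒ 0x23007 (P1/RW1/US1/PS0)
  lvl3: tbl 0x23, slot 19 ⇒ 0x25007 (P1/RW1/US1/PS0)
  ⇒ phys 0x250AB  [4 reads]

TLB: [["0x8581C13", "0x25"]]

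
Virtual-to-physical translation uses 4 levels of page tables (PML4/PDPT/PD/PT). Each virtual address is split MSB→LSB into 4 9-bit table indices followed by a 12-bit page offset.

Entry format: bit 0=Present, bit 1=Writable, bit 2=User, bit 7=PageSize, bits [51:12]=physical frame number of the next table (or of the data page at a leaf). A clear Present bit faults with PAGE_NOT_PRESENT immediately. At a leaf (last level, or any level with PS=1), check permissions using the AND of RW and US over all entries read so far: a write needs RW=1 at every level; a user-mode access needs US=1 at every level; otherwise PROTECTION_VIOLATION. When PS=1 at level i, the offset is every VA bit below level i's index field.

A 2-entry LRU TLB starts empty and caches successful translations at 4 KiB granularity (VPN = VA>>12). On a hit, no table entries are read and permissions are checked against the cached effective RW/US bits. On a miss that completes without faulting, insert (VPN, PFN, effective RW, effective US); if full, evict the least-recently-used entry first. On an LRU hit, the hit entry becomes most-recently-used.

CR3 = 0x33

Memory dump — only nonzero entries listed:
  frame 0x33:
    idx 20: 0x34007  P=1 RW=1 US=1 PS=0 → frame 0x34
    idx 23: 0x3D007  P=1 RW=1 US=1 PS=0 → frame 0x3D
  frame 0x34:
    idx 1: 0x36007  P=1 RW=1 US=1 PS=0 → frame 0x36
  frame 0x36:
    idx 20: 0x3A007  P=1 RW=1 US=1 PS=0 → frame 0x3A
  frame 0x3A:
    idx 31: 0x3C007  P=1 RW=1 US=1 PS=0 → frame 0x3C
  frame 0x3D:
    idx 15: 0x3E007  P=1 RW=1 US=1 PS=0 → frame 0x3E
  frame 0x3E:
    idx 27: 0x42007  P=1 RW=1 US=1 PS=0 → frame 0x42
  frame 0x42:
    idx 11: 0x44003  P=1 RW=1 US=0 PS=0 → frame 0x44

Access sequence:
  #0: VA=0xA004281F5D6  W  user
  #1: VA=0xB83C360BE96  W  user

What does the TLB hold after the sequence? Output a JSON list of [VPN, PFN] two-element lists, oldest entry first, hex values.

Trace:
#0 VA=0xA004281F5D6 (w,user):
  [0] read 0x33 idx=20: raw=0x34007 flags P=1 W=1 U=1 S=0
  [1] read 0x34 idx=1: raw=0x36007 flags P=1 W=1 U=1 S=0
  [2] read 0x36 idx=20: raw=0x3A007 flags P=1 W=1 U=1 S=0
  [3] read 0x3A idx=31: raw=0x3C007 flags P=1 W=1 U=1 S=0
  → PA=0x3C5D6  (4 entries read)
#1 VA=0xB83C360BE96 (w,user):
  [0] read 0x33 idx=23: raw=0x3D007 flags P=1 W=1 U=1 S=0
  [1] read 0x3D idx=15: raw=0x3E007 flags P=1 W=1 U=1 S=0
  [2] read 0x3E idx=27: raw=0x42007 flags P=1 W=1 U=1 S=0
  [3] read 0x42 idx=11: raw=0x44003 flags P=1 W=1 U=0 S=0
  ⇒ fault: PROTECTION_VIOLATION  — 4 lookups

TLB: [["0xA004281F", "0x3C"]]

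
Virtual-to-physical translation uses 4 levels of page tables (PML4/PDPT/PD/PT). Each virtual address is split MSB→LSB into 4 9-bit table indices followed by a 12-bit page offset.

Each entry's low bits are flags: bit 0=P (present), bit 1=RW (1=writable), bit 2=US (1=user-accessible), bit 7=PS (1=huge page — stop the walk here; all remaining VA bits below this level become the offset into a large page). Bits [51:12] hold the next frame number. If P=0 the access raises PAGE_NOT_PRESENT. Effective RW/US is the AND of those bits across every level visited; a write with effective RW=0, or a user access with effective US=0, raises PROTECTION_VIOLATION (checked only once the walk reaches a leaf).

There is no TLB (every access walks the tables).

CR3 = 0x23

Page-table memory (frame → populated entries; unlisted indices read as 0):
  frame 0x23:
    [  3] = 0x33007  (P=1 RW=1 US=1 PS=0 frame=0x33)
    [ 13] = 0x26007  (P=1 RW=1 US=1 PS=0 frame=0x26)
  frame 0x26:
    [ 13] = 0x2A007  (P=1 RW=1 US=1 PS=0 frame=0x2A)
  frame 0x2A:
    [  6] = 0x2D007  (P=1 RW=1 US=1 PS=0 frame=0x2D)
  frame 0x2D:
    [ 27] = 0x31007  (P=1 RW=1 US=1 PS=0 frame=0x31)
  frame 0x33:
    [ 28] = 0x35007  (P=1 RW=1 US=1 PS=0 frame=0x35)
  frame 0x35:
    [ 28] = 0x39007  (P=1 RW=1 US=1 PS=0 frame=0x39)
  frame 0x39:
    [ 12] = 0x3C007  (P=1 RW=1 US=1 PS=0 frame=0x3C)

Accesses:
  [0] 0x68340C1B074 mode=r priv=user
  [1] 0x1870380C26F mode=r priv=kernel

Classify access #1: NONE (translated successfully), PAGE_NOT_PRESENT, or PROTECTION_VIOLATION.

Trace:
#0 VA=0x68340C1B074 (r,user):
  [0] read 0x23 idx=13: raw=0x26007 flags P=1 W=1 U=1 S=0
  [1] read 0x26 idx=13: raw=0x2A007 flags P=1 W=1 U=1 S=0
  [2] read 0x2A idx=6: raw=0x2D007 flags P=1 W=1 U=1 S=0
  [3] read 0x2D idx=27: raw=0x31007 flags P=1 W=1 U=1 S=0
  ⇒ phys 0x31074  [4 reads]
#1 VA=0x1870380C26F (r,kernel):
  [0] read 0x23 idx=3: raw=0x33007 flags P=1 W=1 U=1 S=0
  [1] read 0x33 idx=28: raw=0x35007 flags P=1 W=1 U=1 S=0
  [2] read 0x35 idx=28: raw=0x39007 flags P=1 W=1 U=1 S=0
  [3] read 0x39 idx=12: raw=0x3C007 flags P=1 W=1 U=1 S=0
  ⇒ phys 0x3C26F  [4 reads]

Access #1 fault: NONE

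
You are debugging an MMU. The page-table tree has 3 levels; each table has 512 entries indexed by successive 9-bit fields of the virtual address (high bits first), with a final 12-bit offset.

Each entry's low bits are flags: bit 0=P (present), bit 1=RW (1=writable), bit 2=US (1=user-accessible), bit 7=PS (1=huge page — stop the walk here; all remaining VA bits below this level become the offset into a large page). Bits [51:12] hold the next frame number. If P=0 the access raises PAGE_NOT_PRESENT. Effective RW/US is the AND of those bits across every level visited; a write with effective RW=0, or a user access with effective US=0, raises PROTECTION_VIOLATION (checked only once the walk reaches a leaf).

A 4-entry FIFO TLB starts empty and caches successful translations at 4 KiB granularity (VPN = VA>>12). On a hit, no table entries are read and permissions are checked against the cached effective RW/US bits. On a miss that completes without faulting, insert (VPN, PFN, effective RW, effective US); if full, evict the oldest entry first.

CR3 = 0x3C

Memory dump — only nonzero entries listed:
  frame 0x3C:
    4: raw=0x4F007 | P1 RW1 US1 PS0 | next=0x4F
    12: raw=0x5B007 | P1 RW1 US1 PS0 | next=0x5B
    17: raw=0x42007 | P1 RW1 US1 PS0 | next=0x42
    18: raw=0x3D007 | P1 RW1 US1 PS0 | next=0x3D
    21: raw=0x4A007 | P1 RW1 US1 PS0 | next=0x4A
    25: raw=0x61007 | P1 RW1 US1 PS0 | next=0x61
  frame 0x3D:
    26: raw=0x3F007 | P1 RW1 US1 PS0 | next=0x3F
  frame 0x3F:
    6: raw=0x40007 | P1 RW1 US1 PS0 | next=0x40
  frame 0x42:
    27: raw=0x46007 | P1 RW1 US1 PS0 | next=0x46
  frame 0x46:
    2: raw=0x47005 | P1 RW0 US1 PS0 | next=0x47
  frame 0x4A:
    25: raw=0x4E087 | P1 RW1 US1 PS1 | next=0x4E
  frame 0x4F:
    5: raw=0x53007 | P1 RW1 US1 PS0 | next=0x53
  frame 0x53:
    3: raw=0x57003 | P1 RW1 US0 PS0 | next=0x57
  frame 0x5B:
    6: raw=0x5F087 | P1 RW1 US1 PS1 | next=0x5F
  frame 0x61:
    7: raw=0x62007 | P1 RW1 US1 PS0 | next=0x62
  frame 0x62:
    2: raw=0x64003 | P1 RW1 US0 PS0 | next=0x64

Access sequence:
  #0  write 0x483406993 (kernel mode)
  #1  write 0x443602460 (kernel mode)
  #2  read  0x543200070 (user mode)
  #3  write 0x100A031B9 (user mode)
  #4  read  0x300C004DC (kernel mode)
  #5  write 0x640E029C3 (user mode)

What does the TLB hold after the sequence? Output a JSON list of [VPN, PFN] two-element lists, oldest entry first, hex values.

Walk each access:
#0 VA=0x483406993 (w,kernel):
  lvl0: tbl 0x3C, slot 18 ⇒ 0x3D007 (P1/RW1/US1/PS0)
  lvl1: tbl 0x3D, slot 26 ⇒ 0x3F007 (P1/RW1/US1/PS0)
  lvl2: tbl 0x3F, slot 6 ⇒ 0x40007 (P1/RW1/US1/PS0)
  ⇒ phys 0x40993  [3 reads]
#1 VA=0x443602460 (w,kernel):
  lvl0: tbl 0x3C, slot 17 ⇒ 0x42007 (P1/RW1/US1/PS0)
  lvl1: tbl 0x42, slot 27 ⇒ 0x46007 (P1/RW1/US1/PS0)
  lvl2: tbl 0x46, slot 2 ⇒ 0x47005 (P1/RW0/US1/PS0)
  ✗ PROTECTION_VIOLATION  [3 reads]
#2 VA=0x543200070 (r,user):
  lvl0: tbl 0x3C, slot 21 ⇒ 0x4A007 (P1/RW1/US1/PS0)
  lvl1: tbl 0x4A, slot 25 ⇒ 0x4E087 (P1/RW1/US1/PS1)
  ⇒ phys 0x4E070 (huge @L1)  [2 reads]
#3 VA=0x100A031B9 (w,user):
  lvl0: tbl 0x3C, slot 4 ⇒ 0x4F007 (P1/RW1/US1/PS0)
  lvl1: tbl 0x4F, slot 5 ⇒ 0x53007 (P1/RW1/US1/PS0)
  lvl2: tbl 0x53, slot 3 ⇒ 0x57003 (P1/RW1/US0/PS0)
  ✗ PROTECTION_VIOLATION  [3 reads]
#4 VA=0x300C004DC (r,kernel):
  lvl0: tbl 0x3C, slot 12 ⇒ 0x5B007 (P1/RW1/US1/PS0)
  lvl1: tbl 0x5B, slot 6 ⇒ 0x5F087 (P1/RW1/US1/PS1)
  ⇒ phys 0x5F4DC (huge @L1)  [2 reads]
#5 VA=0x640E029C3 (w,user):
  lvl0: tbl 0x3C, slot 25 ⇒ 0x61007 (P1/RW1/US1/PS0)
  lvl1: tbl 0x61, slot 7 ⇒ 0x62007 (P1/RW1/US1/PS0)
  lvl2: tbl 0x62, slot 2 ⇒ 0x64003 (P1/RW1/US0/PS0)
  ✗ PROTECTION_VIOLATION  [3 reads]

TLB: [["0x483406", "0x40"], ["0x543200", "0x4E"], ["0x300C00", "0x5F"]]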